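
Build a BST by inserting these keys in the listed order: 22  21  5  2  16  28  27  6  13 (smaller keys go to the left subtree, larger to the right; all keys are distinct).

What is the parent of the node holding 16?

5

22: root
21: left child of 22 (depth 1)
5: left child of 21 (depth 2)
2: left child of 5 (depth 3)
16: right child of 5 (depth 3)
28: right child of 22 (depth 1)
27: left child of 28 (depth 2)
6: left child of 16 (depth 4)
13: right child of 6 (depth 5)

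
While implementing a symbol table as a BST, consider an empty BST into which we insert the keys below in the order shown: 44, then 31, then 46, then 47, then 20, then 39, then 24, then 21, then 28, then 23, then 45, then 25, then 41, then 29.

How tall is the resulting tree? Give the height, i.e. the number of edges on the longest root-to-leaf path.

5

Insert 44: tree is empty, so 44 becomes the root.
Insert 31: 31 < 44 → go left. Place as left child of 44.
Insert 46: 46 > 44 → go right. Place as right child of 44.
Insert 47: 47 > 44 → go right; 47 > 46 → go right. Place as right child of 46.
Insert 20: 20 < 44 → go left; 20 < 31 → go left. Place as left child of 31.
Insert 39: 39 < 44 → go left; 39 > 31 → go right. Place as right child of 31.
Insert 24: 24 < 44 → go left; 24 < 31 → go left; 24 > 20 → go right. Place as right child of 20.
Insert 21: 21 < 44 → go left; 21 < 31 → go left; 21 > 20 → go right; 21 < 24 → go left. Place as left child of 24.
Insert 28: 28 < 44 → go left; 28 < 31 → go left; 28 > 20 → go right; 28 > 24 → go right. Place as right child of 24.
Insert 23: 23 < 44 → go left; 23 < 31 → go left; 23 > 20 → go right; 23 < 24 → go left; 23 > 21 → go right. Place as right child of 21.
Insert 45: 45 > 44 → go right; 45 < 46 → go left. Place as left child of 46.
Insert 25: 25 < 44 → go left; 25 < 31 → go left; 25 > 20 → go right; 25 > 24 → go right; 25 < 28 → go left. Place as left child of 28.
Insert 41: 41 < 44 → go left; 41 > 31 → go right; 41 > 39 → go right. Place as right child of 39.
Insert 29: 29 < 44 → go left; 29 < 31 → go left; 29 > 20 → go right; 29 > 24 → go right; 29 > 28 → go right. Place as right child of 28.

The deepest node is 23 at depth 5.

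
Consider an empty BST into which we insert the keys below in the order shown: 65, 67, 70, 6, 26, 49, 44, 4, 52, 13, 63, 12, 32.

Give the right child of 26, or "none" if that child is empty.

Insert 65: tree is empty, so 65 becomes the root.
Insert 67: 67 > 65 → go right. Place as right child of 65.
Insert 70: 70 > 65 → go right; 70 > 67 → go right. Place as right child of 67.
Insert 6: 6 < 65 → go left. Place as left child of 65.
Insert 26: 26 < 65 → go left; 26 > 6 → go right. Place as right child of 6.
Insert 49: 49 < 65 → go left; 49 > 6 → go right; 49 > 26 → go right. Place as right child of 26.
Insert 44: 44 < 65 → go left; 44 > 6 → go right; 44 > 26 → go right; 44 < 49 → go left. Place as left child of 49.
Insert 4: 4 < 65 → go left; 4 < 6 → go left. Place as left child of 6.
Insert 52: 52 < 65 → go left; 52 > 6 → go right; 52 > 26 → go right; 52 > 49 → go right. Place as right child of 49.
Insert 13: 13 < 65 → go left; 13 > 6 → go right; 13 < 26 → go left. Place as left child of 26.
Insert 63: 63 < 65 → go left; 63 > 6 → go right; 63 > 26 → go right; 63 > 49 → go right; 63 > 52 → go right. Place as right child of 52.
Insert 12: 12 < 65 → go left; 12 > 6 → go right; 12 < 26 → go left; 12 < 13 → go left. Place as left child of 13.
Insert 32: 32 < 65 → go left; 32 > 6 → go right; 32 > 26 → go right; 32 < 49 → go left; 32 < 44 → go left. Place as left child of 44.

49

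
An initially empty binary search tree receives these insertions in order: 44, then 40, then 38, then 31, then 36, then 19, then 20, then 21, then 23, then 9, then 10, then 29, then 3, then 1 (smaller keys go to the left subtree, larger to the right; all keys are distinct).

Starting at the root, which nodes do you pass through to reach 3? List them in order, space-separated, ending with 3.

44 40 38 31 19 9 3

Insert 44: tree is empty, so 44 becomes the root.
Insert 40: 40 < 44 → go left. Place as left child of 44.
Insert 38: 38 < 44 → go left; 38 < 40 → go left. Place as left child of 40.
Insert 31: 31 < 44 → go left; 31 < 40 → go left; 31 < 38 → go left. Place as left child of 38.
Insert 36: 36 < 44 → go left; 36 < 40 → go left; 36 < 38 → go left; 36 > 31 → go right. Place as right child of 31.
Insert 19: 19 < 44 → go left; 19 < 40 → go left; 19 < 38 → go left; 19 < 31 → go left. Place as left child of 31.
Insert 20: 20 < 44 → go left; 20 < 40 → go left; 20 < 38 → go left; 20 < 31 → go left; 20 > 19 → go right. Place as right child of 19.
Insert 21: 21 < 44 → go left; 21 < 40 → go left; 21 < 38 → go left; 21 < 31 → go left; 21 > 19 → go right; 21 > 20 → go right. Place as right child of 20.
Insert 23: 23 < 44 → go left; 23 < 40 → go left; 23 < 38 → go left; 23 < 31 → go left; 23 > 19 → go right; 23 > 20 → go right; 23 > 21 → go right. Place as right child of 21.
Insert 9: 9 < 44 → go left; 9 < 40 → go left; 9 < 38 → go left; 9 < 31 → go left; 9 < 19 → go left. Place as left child of 19.
Insert 10: 10 < 44 → go left; 10 < 40 → go left; 10 < 38 → go left; 10 < 31 → go left; 10 < 19 → go left; 10 > 9 → go right. Place as right child of 9.
Insert 29: 29 < 44 → go left; 29 < 40 → go left; 29 < 38 → go left; 29 < 31 → go left; 29 > 19 → go right; 29 > 20 → go right; 29 > 21 → go right; 29 > 23 → go right. Place as right child of 23.
Insert 3: 3 < 44 → go left; 3 < 40 → go left; 3 < 38 → go left; 3 < 31 → go left; 3 < 19 → go left; 3 < 9 → go left. Place as left child of 9.
Insert 1: 1 < 44 → go left; 1 < 40 → go left; 1 < 38 → go left; 1 < 31 → go left; 1 < 19 → go left; 1 < 9 → go left; 1 < 3 → go left. Place as left child of 3.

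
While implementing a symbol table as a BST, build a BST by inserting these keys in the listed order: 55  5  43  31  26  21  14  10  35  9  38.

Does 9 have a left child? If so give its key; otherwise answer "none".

none

Insert 55: tree is empty, so 55 becomes the root.
Insert 5: 5 < 55 → go left. Place as left child of 55.
Insert 43: 43 < 55 → go left; 43 > 5 → go right. Place as right child of 5.
Insert 31: 31 < 55 → go left; 31 > 5 → go right; 31 < 43 → go left. Place as left child of 43.
Insert 26: 26 < 55 → go left; 26 > 5 → go right; 26 < 43 → go left; 26 < 31 → go left. Place as left child of 31.
Insert 21: 21 < 55 → go left; 21 > 5 → go right; 21 < 43 → go left; 21 < 31 → go left; 21 < 26 → go left. Place as left child of 26.
Insert 14: 14 < 55 → go left; 14 > 5 → go right; 14 < 43 → go left; 14 < 31 → go left; 14 < 26 → go left; 14 < 21 → go left. Place as left child of 21.
Insert 10: 10 < 55 → go left; 10 > 5 → go right; 10 < 43 → go left; 10 < 31 → go left; 10 < 26 → go left; 10 < 21 → go left; 10 < 14 → go left. Place as left child of 14.
Insert 35: 35 < 55 → go left; 35 > 5 → go right; 35 < 43 → go left; 35 > 31 → go right. Place as right child of 31.
Insert 9: 9 < 55 → go left; 9 > 5 → go right; 9 < 43 → go left; 9 < 31 → go left; 9 < 26 → go left; 9 < 21 → go left; 9 < 14 → go left; 9 < 10 → go left. Place as left child of 10.
Insert 38: 38 < 55 → go left; 38 > 5 → go right; 38 < 43 → go left; 38 > 31 → go right; 38 > 35 → go right. Place as right child of 35.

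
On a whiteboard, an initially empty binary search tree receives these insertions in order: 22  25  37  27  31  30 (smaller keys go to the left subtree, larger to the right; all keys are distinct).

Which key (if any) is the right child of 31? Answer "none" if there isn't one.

Insert 22: tree is empty, so 22 becomes the root.
Insert 25: 25 > 22 → go right. Place as right child of 22.
Insert 37: 37 > 22 → go right; 37 > 25 → go right. Place as right child of 25.
Insert 27: 27 > 22 → go right; 27 > 25 → go right; 27 < 37 → go left. Place as left child of 37.
Insert 31: 31 > 22 → go right; 31 > 25 → go right; 31 < 37 → go left; 31 > 27 → go right. Place as right child of 27.
Insert 30: 30 > 22 → go right; 30 > 25 → go right; 30 < 37 → go left; 30 > 27 → go right; 30 < 31 → go left. Place as left child of 31.

none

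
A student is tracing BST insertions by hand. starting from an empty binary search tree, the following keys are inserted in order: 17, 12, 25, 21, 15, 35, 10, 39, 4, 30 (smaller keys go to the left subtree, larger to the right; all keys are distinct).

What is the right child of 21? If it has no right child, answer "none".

17: root
12: left child of 17 (depth 1)
25: right child of 17 (depth 1)
21: left child of 25 (depth 2)
15: right child of 12 (depth 2)
35: right child of 25 (depth 2)
10: left child of 12 (depth 2)
39: right child of 35 (depth 3)
4: left child of 10 (depth 3)
30: left child of 35 (depth 3)

none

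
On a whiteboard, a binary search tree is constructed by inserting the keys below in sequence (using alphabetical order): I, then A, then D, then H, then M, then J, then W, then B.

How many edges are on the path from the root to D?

I: root
A: left child of I (depth 1)
D: right child of A (depth 2)
H: right child of D (depth 3)
M: right child of I (depth 1)
J: left child of M (depth 2)
W: right child of M (depth 2)
B: left child of D (depth 3)

Path to D: I → A → D, which is 2 edges.

2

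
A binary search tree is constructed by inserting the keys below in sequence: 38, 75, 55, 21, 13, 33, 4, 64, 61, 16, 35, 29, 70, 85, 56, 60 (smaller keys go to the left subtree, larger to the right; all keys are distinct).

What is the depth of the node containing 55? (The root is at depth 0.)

Insert 38: tree is empty, so 38 becomes the root.
Insert 75: 75 > 38 → go right. Place as right child of 38.
Insert 55: 55 > 38 → go right; 55 < 75 → go left. Place as left child of 75.
Insert 21: 21 < 38 → go left. Place as left child of 38.
Insert 13: 13 < 38 → go left; 13 < 21 → go left. Place as left child of 21.
Insert 33: 33 < 38 → go left; 33 > 21 → go right. Place as right child of 21.
Insert 4: 4 < 38 → go left; 4 < 21 → go left; 4 < 13 → go left. Place as left child of 13.
Insert 64: 64 > 38 → go right; 64 < 75 → go left; 64 > 55 → go right. Place as right child of 55.
Insert 61: 61 > 38 → go right; 61 < 75 → go left; 61 > 55 → go right; 61 < 64 → go left. Place as left child of 64.
Insert 16: 16 < 38 → go left; 16 < 21 → go left; 16 > 13 → go right. Place as right child of 13.
Insert 35: 35 < 38 → go left; 35 > 21 → go right; 35 > 33 → go right. Place as right child of 33.
Insert 29: 29 < 38 → go left; 29 > 21 → go right; 29 < 33 → go left. Place as left child of 33.
Insert 70: 70 > 38 → go right; 70 < 75 → go left; 70 > 55 → go right; 70 > 64 → go right. Place as right child of 64.
Insert 85: 85 > 38 → go right; 85 > 75 → go right. Place as right child of 75.
Insert 56: 56 > 38 → go right; 56 < 75 → go left; 56 > 55 → go right; 56 < 64 → go left; 56 < 61 → go left. Place as left child of 61.
Insert 60: 60 > 38 → go right; 60 < 75 → go left; 60 > 55 → go right; 60 < 64 → go left; 60 < 61 → go left; 60 > 56 → go right. Place as right child of 56.

Path to 55: 38 → 75 → 55, which is 2 edges.

2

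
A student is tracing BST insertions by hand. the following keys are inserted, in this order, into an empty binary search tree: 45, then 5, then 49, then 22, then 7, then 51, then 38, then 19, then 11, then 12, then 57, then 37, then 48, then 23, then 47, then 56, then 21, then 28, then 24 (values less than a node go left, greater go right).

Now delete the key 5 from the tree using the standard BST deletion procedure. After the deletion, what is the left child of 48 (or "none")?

45: root
5: left child of 45 (depth 1)
49: right child of 45 (depth 1)
22: right child of 5 (depth 2)
7: left child of 22 (depth 3)
51: right child of 49 (depth 2)
38: right child of 22 (depth 3)
19: right child of 7 (depth 4)
11: left child of 19 (depth 5)
12: right child of 11 (depth 6)
57: right child of 51 (depth 3)
37: left child of 38 (depth 4)
48: left child of 49 (depth 2)
23: left child of 37 (depth 5)
47: left child of 48 (depth 3)
56: left child of 57 (depth 4)
21: right child of 19 (depth 5)
28: right child of 23 (depth 6)
24: left child of 28 (depth 7)

Delete 5 (at most one child — splice it out).
After deletion, 48's left child: 47.

47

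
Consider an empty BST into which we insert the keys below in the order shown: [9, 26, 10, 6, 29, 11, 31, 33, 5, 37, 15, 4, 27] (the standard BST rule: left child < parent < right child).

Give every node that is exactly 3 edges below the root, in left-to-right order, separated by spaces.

4 11 27 31

Resulting structure (node: left, right):
  9: L=6, R=26
  26: L=10, R=29
  10: L=–, R=11
  6: L=5, R=–
  29: L=27, R=31
  11: L=–, R=15
  31: L=–, R=33
  33: L=–, R=37
  5: L=4, R=–
  37: L=–, R=–
  15: L=–, R=–
  4: L=–, R=–
  27: L=–, R=–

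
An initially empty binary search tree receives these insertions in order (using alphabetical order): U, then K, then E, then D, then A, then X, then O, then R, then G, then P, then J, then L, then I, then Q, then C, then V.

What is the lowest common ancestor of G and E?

E

Resulting structure (node: left, right):
  U: L=K, R=X
  K: L=E, R=O
  E: L=D, R=G
  D: L=A, R=–
  A: L=–, R=C
  X: L=V, R=–
  O: L=L, R=R
  R: L=P, R=–
  G: L=–, R=J
  P: L=–, R=Q
  J: L=I, R=–
  L: L=–, R=–
  I: L=–, R=–
  Q: L=–, R=–
  C: L=–, R=–
  V: L=–, R=–

Path to G: U → K → E → G
Path to E: U → K → E
E lies on both paths and is an ancestor of the other node.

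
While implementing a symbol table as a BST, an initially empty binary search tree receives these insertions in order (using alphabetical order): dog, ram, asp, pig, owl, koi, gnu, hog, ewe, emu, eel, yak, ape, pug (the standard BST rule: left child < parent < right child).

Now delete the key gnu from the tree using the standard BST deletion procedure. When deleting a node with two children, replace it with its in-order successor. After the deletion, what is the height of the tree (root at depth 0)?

8

Insert dog: tree is empty, so dog becomes the root.
Insert ram: ram > dog → go right. Place as right child of dog.
Insert asp: asp < dog → go left. Place as left child of dog.
Insert pig: pig > dog → go right; pig < ram → go left. Place as left child of ram.
Insert owl: owl > dog → go right; owl < ram → go left; owl < pig → go left. Place as left child of pig.
Insert koi: koi > dog → go right; koi < ram → go left; koi < pig → go left; koi < owl → go left. Place as left child of owl.
Insert gnu: gnu > dog → go right; gnu < ram → go left; gnu < pig → go left; gnu < owl → go left; gnu < koi → go left. Place as left child of koi.
Insert hog: hog > dog → go right; hog < ram → go left; hog < pig → go left; hog < owl → go left; hog < koi → go left; hog > gnu → go right. Place as right child of gnu.
Insert ewe: ewe > dog → go right; ewe < ram → go left; ewe < pig → go left; ewe < owl → go left; ewe < koi → go left; ewe < gnu → go left. Place as left child of gnu.
Insert emu: emu > dog → go right; emu < ram → go left; emu < pig → go left; emu < owl → go left; emu < koi → go left; emu < gnu → go left; emu < ewe → go left. Place as left child of ewe.
Insert eel: eel > dog → go right; eel < ram → go left; eel < pig → go left; eel < owl → go left; eel < koi → go left; eel < gnu → go left; eel < ewe → go left; eel < emu → go left. Place as left child of emu.
Insert yak: yak > dog → go right; yak > ram → go right. Place as right child of ram.
Insert ape: ape < dog → go left; ape < asp → go left. Place as left child of asp.
Insert pug: pug > dog → go right; pug < ram → go left; pug > pig → go right. Place as right child of pig.

Delete gnu (two children — replace with in-order successor).
After deletion, deepest node is eel at depth 8.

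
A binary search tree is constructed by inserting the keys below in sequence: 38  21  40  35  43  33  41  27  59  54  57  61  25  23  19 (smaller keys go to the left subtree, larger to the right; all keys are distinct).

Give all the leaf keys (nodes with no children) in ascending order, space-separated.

19 23 41 57 61

Resulting structure (node: left, right):
  38: L=21, R=40
  21: L=19, R=35
  40: L=–, R=43
  35: L=33, R=–
  43: L=41, R=59
  33: L=27, R=–
  41: L=–, R=–
  27: L=25, R=–
  59: L=54, R=61
  54: L=–, R=57
  57: L=–, R=–
  61: L=–, R=–
  25: L=23, R=–
  23: L=–, R=–
  19: L=–, R=–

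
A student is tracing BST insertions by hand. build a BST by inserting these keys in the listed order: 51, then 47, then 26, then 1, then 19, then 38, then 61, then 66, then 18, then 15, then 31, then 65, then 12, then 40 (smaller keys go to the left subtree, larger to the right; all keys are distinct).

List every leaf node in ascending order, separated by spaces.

51: root
47: left child of 51 (depth 1)
26: left child of 47 (depth 2)
1: left child of 26 (depth 3)
19: right child of 1 (depth 4)
38: right child of 26 (depth 3)
61: right child of 51 (depth 1)
66: right child of 61 (depth 2)
18: left child of 19 (depth 5)
15: left child of 18 (depth 6)
31: left child of 38 (depth 4)
65: left child of 66 (depth 3)
12: left child of 15 (depth 7)
40: right child of 38 (depth 4)

12 31 40 65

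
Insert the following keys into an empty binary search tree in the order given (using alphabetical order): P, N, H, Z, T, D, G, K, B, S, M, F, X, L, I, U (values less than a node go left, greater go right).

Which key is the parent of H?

N

P: root
N: left child of P (depth 1)
H: left child of N (depth 2)
Z: right child of P (depth 1)
T: left child of Z (depth 2)
D: left child of H (depth 3)
G: right child of D (depth 4)
K: right child of H (depth 3)
B: left child of D (depth 4)
S: left child of T (depth 3)
M: right child of K (depth 4)
F: left child of G (depth 5)
X: right child of T (depth 3)
L: left child of M (depth 5)
I: left child of K (depth 4)
U: left child of X (depth 4)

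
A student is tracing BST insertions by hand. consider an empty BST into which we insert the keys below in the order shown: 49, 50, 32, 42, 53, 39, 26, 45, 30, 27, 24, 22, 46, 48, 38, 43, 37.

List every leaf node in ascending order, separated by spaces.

Resulting structure (node: left, right):
  49: L=32, R=50
  50: L=–, R=53
  32: L=26, R=42
  42: L=39, R=45
  53: L=–, R=–
  39: L=38, R=–
  26: L=24, R=30
  45: L=43, R=46
  30: L=27, R=–
  27: L=–, R=–
  24: L=22, R=–
  22: L=–, R=–
  46: L=–, R=48
  48: L=–, R=–
  38: L=37, R=–
  43: L=–, R=–
  37: L=–, R=–

22 27 37 43 48 53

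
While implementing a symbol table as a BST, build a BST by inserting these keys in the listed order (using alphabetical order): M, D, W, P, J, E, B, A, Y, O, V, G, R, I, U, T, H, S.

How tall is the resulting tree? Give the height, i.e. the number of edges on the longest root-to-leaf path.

M: root
D: left child of M (depth 1)
W: right child of M (depth 1)
P: left child of W (depth 2)
J: right child of D (depth 2)
E: left child of J (depth 3)
B: left child of D (depth 2)
A: left child of B (depth 3)
Y: right child of W (depth 2)
O: left child of P (depth 3)
V: right child of P (depth 3)
G: right child of E (depth 4)
R: left child of V (depth 4)
I: right child of G (depth 5)
U: right child of R (depth 5)
T: left child of U (depth 6)
H: left child of I (depth 6)
S: left child of T (depth 7)

The deepest node is S at depth 7.

7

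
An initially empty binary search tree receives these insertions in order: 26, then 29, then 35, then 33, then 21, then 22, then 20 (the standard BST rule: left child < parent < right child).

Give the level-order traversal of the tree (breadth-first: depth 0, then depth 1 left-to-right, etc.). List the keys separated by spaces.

26 21 29 20 22 35 33

Resulting structure (node: left, right):
  26: L=21, R=29
  29: L=–, R=35
  35: L=33, R=–
  33: L=–, R=–
  21: L=20, R=22
  22: L=–, R=–
  20: L=–, R=–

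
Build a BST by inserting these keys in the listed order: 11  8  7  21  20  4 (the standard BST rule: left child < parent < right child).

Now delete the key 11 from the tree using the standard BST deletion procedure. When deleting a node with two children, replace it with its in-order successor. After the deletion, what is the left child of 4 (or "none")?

11: root
8: left child of 11 (depth 1)
7: left child of 8 (depth 2)
21: right child of 11 (depth 1)
20: left child of 21 (depth 2)
4: left child of 7 (depth 3)

Delete 11 (two children — replace with in-order successor).
After deletion, 4's left child: none.

none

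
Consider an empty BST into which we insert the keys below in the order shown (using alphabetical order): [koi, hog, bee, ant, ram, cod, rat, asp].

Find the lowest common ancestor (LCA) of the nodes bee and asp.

bee

koi: root
hog: left child of koi (depth 1)
bee: left child of hog (depth 2)
ant: left child of bee (depth 3)
ram: right child of koi (depth 1)
cod: right child of bee (depth 3)
rat: right child of ram (depth 2)
asp: right child of ant (depth 4)

Path to bee: koi → hog → bee
Path to asp: koi → hog → bee → ant → asp
bee lies on both paths and is an ancestor of the other node.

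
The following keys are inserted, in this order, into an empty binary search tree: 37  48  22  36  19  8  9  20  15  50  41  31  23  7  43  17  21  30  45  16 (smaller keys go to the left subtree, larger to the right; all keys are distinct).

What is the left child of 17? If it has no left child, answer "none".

Insert 37: tree is empty, so 37 becomes the root.
Insert 48: 48 > 37 → go right. Place as right child of 37.
Insert 22: 22 < 37 → go left. Place as left child of 37.
Insert 36: 36 < 37 → go left; 36 > 22 → go right. Place as right child of 22.
Insert 19: 19 < 37 → go left; 19 < 22 → go left. Place as left child of 22.
Insert 8: 8 < 37 → go left; 8 < 22 → go left; 8 < 19 → go left. Place as left child of 19.
Insert 9: 9 < 37 → go left; 9 < 22 → go left; 9 < 19 → go left; 9 > 8 → go right. Place as right child of 8.
Insert 20: 20 < 37 → go left; 20 < 22 → go left; 20 > 19 → go right. Place as right child of 19.
Insert 15: 15 < 37 → go left; 15 < 22 → go left; 15 < 19 → go left; 15 > 8 → go right; 15 > 9 → go right. Place as right child of 9.
Insert 50: 50 > 37 → go right; 50 > 48 → go right. Place as right child of 48.
Insert 41: 41 > 37 → go right; 41 < 48 → go left. Place as left child of 48.
Insert 31: 31 < 37 → go left; 31 > 22 → go right; 31 < 36 → go left. Place as left child of 36.
Insert 23: 23 < 37 → go left; 23 > 22 → go right; 23 < 36 → go left; 23 < 31 → go left. Place as left child of 31.
Insert 7: 7 < 37 → go left; 7 < 22 → go left; 7 < 19 → go left; 7 < 8 → go left. Place as left child of 8.
Insert 43: 43 > 37 → go right; 43 < 48 → go left; 43 > 41 → go right. Place as right child of 41.
Insert 17: 17 < 37 → go left; 17 < 22 → go left; 17 < 19 → go left; 17 > 8 → go right; 17 > 9 → go right; 17 > 15 → go right. Place as right child of 15.
Insert 21: 21 < 37 → go left; 21 < 22 → go left; 21 > 19 → go right; 21 > 20 → go right. Place as right child of 20.
Insert 30: 30 < 37 → go left; 30 > 22 → go right; 30 < 36 → go left; 30 < 31 → go left; 30 > 23 → go right. Place as right child of 23.
Insert 45: 45 > 37 → go right; 45 < 48 → go left; 45 > 41 → go right; 45 > 43 → go right. Place as right child of 43.
Insert 16: 16 < 37 → go left; 16 < 22 → go left; 16 < 19 → go left; 16 > 8 → go right; 16 > 9 → go right; 16 > 15 → go right; 16 < 17 → go left. Place as left child of 17.

16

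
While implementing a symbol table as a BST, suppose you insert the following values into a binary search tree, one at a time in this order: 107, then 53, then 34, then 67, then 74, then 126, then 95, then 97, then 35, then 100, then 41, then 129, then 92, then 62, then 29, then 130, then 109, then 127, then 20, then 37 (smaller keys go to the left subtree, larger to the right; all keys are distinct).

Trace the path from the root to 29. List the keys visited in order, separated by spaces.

107 53 34 29

Insert 107: tree is empty, so 107 becomes the root.
Insert 53: 53 < 107 → go left. Place as left child of 107.
Insert 34: 34 < 107 → go left; 34 < 53 → go left. Place as left child of 53.
Insert 67: 67 < 107 → go left; 67 > 53 → go right. Place as right child of 53.
Insert 74: 74 < 107 → go left; 74 > 53 → go right; 74 > 67 → go right. Place as right child of 67.
Insert 126: 126 > 107 → go right. Place as right child of 107.
Insert 95: 95 < 107 → go left; 95 > 53 → go right; 95 > 67 → go right; 95 > 74 → go right. Place as right child of 74.
Insert 97: 97 < 107 → go left; 97 > 53 → go right; 97 > 67 → go right; 97 > 74 → go right; 97 > 95 → go right. Place as right child of 95.
Insert 35: 35 < 107 → go left; 35 < 53 → go left; 35 > 34 → go right. Place as right child of 34.
Insert 100: 100 < 107 → go left; 100 > 53 → go right; 100 > 67 → go right; 100 > 74 → go right; 100 > 95 → go right; 100 > 97 → go right. Place as right child of 97.
Insert 41: 41 < 107 → go left; 41 < 53 → go left; 41 > 34 → go right; 41 > 35 → go right. Place as right child of 35.
Insert 129: 129 > 107 → go right; 129 > 126 → go right. Place as right child of 126.
Insert 92: 92 < 107 → go left; 92 > 53 → go right; 92 > 67 → go right; 92 > 74 → go right; 92 < 95 → go left. Place as left child of 95.
Insert 62: 62 < 107 → go left; 62 > 53 → go right; 62 < 67 → go left. Place as left child of 67.
Insert 29: 29 < 107 → go left; 29 < 53 → go left; 29 < 34 → go left. Place as left child of 34.
Insert 130: 130 > 107 → go right; 130 > 126 → go right; 130 > 129 → go right. Place as right child of 129.
Insert 109: 109 > 107 → go right; 109 < 126 → go left. Place as left child of 126.
Insert 127: 127 > 107 → go right; 127 > 126 → go right; 127 < 129 → go left. Place as left child of 129.
Insert 20: 20 < 107 → go left; 20 < 53 → go left; 20 < 34 → go left; 20 < 29 → go left. Place as left child of 29.
Insert 37: 37 < 107 → go left; 37 < 53 → go left; 37 > 34 → go right; 37 > 35 → go right; 37 < 41 → go left. Place as left child of 41.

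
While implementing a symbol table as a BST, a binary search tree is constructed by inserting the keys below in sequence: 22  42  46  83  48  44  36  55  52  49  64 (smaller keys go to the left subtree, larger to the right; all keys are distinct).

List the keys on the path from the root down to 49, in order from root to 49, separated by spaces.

22: root
42: right child of 22 (depth 1)
46: right child of 42 (depth 2)
83: right child of 46 (depth 3)
48: left child of 83 (depth 4)
44: left child of 46 (depth 3)
36: left child of 42 (depth 2)
55: right child of 48 (depth 5)
52: left child of 55 (depth 6)
49: left child of 52 (depth 7)
64: right child of 55 (depth 6)

22 42 46 83 48 55 52 49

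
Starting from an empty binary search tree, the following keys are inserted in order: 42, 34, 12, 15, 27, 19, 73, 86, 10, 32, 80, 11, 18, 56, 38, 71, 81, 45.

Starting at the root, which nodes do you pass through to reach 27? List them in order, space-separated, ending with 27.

Resulting structure (node: left, right):
  42: L=34, R=73
  34: L=12, R=38
  12: L=10, R=15
  15: L=–, R=27
  27: L=19, R=32
  19: L=18, R=–
  73: L=56, R=86
  86: L=80, R=–
  10: L=–, R=11
  32: L=–, R=–
  80: L=–, R=81
  11: L=–, R=–
  18: L=–, R=–
  56: L=45, R=71
  38: L=–, R=–
  71: L=–, R=–
  81: L=–, R=–
  45: L=–, R=–

42 34 12 15 27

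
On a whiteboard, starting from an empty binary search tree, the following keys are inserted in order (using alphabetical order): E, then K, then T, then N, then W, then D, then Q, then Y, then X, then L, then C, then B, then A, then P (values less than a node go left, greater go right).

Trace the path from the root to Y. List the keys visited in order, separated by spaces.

Insert E: tree is empty, so E becomes the root.
Insert K: K > E → go right. Place as right child of E.
Insert T: T > E → go right; T > K → go right. Place as right child of K.
Insert N: N > E → go right; N > K → go right; N < T → go left. Place as left child of T.
Insert W: W > E → go right; W > K → go right; W > T → go right. Place as right child of T.
Insert D: D < E → go left. Place as left child of E.
Insert Q: Q > E → go right; Q > K → go right; Q < T → go left; Q > N → go right. Place as right child of N.
Insert Y: Y > E → go right; Y > K → go right; Y > T → go right; Y > W → go right. Place as right child of W.
Insert X: X > E → go right; X > K → go right; X > T → go right; X > W → go right; X < Y → go left. Place as left child of Y.
Insert L: L > E → go right; L > K → go right; L < T → go left; L < N → go left. Place as left child of N.
Insert C: C < E → go left; C < D → go left. Place as left child of D.
Insert B: B < E → go left; B < D → go left; B < C → go left. Place as left child of C.
Insert A: A < E → go left; A < D → go left; A < C → go left; A < B → go left. Place as left child of B.
Insert P: P > E → go right; P > K → go right; P < T → go left; P > N → go right; P < Q → go left. Place as left child of Q.

E K T W Y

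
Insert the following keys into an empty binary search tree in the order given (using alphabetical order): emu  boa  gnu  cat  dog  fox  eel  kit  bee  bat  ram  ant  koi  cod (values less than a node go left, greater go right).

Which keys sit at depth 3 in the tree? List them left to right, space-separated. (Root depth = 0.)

emu: root
boa: left child of emu (depth 1)
gnu: right child of emu (depth 1)
cat: right child of boa (depth 2)
dog: right child of cat (depth 3)
fox: left child of gnu (depth 2)
eel: right child of dog (depth 4)
kit: right child of gnu (depth 2)
bee: left child of boa (depth 2)
bat: left child of bee (depth 3)
ram: right child of kit (depth 3)
ant: left child of bat (depth 4)
koi: left child of ram (depth 4)
cod: left child of dog (depth 4)

bat dog ram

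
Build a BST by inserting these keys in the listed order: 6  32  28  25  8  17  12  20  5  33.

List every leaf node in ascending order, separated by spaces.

6: root
32: right child of 6 (depth 1)
28: left child of 32 (depth 2)
25: left child of 28 (depth 3)
8: left child of 25 (depth 4)
17: right child of 8 (depth 5)
12: left child of 17 (depth 6)
20: right child of 17 (depth 6)
5: left child of 6 (depth 1)
33: right child of 32 (depth 2)

5 12 20 33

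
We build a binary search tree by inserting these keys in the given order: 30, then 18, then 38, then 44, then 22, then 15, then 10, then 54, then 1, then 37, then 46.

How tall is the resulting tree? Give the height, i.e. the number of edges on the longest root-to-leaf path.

Resulting structure (node: left, right):
  30: L=18, R=38
  18: L=15, R=22
  38: L=37, R=44
  44: L=–, R=54
  22: L=–, R=–
  15: L=10, R=–
  10: L=1, R=–
  54: L=46, R=–
  1: L=–, R=–
  37: L=–, R=–
  46: L=–, R=–

The deepest node is 1 at depth 4.

4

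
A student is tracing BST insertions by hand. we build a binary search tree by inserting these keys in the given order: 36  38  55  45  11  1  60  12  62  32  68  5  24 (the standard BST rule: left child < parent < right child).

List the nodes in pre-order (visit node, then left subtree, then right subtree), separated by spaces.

Insert 36: tree is empty, so 36 becomes the root.
Insert 38: 38 > 36 → go right. Place as right child of 36.
Insert 55: 55 > 36 → go right; 55 > 38 → go right. Place as right child of 38.
Insert 45: 45 > 36 → go right; 45 > 38 → go right; 45 < 55 → go left. Place as left child of 55.
Insert 11: 11 < 36 → go left. Place as left child of 36.
Insert 1: 1 < 36 → go left; 1 < 11 → go left. Place as left child of 11.
Insert 60: 60 > 36 → go right; 60 > 38 → go right; 60 > 55 → go right. Place as right child of 55.
Insert 12: 12 < 36 → go left; 12 > 11 → go right. Place as right child of 11.
Insert 62: 62 > 36 → go right; 62 > 38 → go right; 62 > 55 → go right; 62 > 60 → go right. Place as right child of 60.
Insert 32: 32 < 36 → go left; 32 > 11 → go right; 32 > 12 → go right. Place as right child of 12.
Insert 68: 68 > 36 → go right; 68 > 38 → go right; 68 > 55 → go right; 68 > 60 → go right; 68 > 62 → go right. Place as right child of 62.
Insert 5: 5 < 36 → go left; 5 < 11 → go left; 5 > 1 → go right. Place as right child of 1.
Insert 24: 24 < 36 → go left; 24 > 11 → go right; 24 > 12 → go right; 24 < 32 → go left. Place as left child of 32.

36 11 1 5 12 32 24 38 55 45 60 62 68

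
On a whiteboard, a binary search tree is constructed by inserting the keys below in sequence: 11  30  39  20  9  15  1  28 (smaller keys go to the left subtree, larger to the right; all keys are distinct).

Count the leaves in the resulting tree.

11: root
30: right child of 11 (depth 1)
39: right child of 30 (depth 2)
20: left child of 30 (depth 2)
9: left child of 11 (depth 1)
15: left child of 20 (depth 3)
1: left child of 9 (depth 2)
28: right child of 20 (depth 3)

Leaves: 1, 15, 28, 39 — 4 in total.

4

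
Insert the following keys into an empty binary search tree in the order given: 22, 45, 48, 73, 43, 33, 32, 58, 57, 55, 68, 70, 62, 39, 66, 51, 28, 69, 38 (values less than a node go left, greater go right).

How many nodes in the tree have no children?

Resulting structure (node: left, right):
  22: L=–, R=45
  45: L=43, R=48
  48: L=–, R=73
  73: L=58, R=–
  43: L=33, R=–
  33: L=32, R=39
  32: L=28, R=–
  58: L=57, R=68
  57: L=55, R=–
  55: L=51, R=–
  68: L=62, R=70
  70: L=69, R=–
  62: L=–, R=66
  39: L=38, R=–
  66: L=–, R=–
  51: L=–, R=–
  28: L=–, R=–
  69: L=–, R=–
  38: L=–, R=–

Leaves: 28, 38, 51, 66, 69 — 5 in total.

5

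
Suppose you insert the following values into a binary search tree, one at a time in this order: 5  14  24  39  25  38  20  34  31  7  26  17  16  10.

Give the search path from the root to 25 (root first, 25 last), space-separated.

5 14 24 39 25

Insert 5: tree is empty, so 5 becomes the root.
Insert 14: 14 > 5 → go right. Place as right child of 5.
Insert 24: 24 > 5 → go right; 24 > 14 → go right. Place as right child of 14.
Insert 39: 39 > 5 → go right; 39 > 14 → go right; 39 > 24 → go right. Place as right child of 24.
Insert 25: 25 > 5 → go right; 25 > 14 → go right; 25 > 24 → go right; 25 < 39 → go left. Place as left child of 39.
Insert 38: 38 > 5 → go right; 38 > 14 → go right; 38 > 24 → go right; 38 < 39 → go left; 38 > 25 → go right. Place as right child of 25.
Insert 20: 20 > 5 → go right; 20 > 14 → go right; 20 < 24 → go left. Place as left child of 24.
Insert 34: 34 > 5 → go right; 34 > 14 → go right; 34 > 24 → go right; 34 < 39 → go left; 34 > 25 → go right; 34 < 38 → go left. Place as left child of 38.
Insert 31: 31 > 5 → go right; 31 > 14 → go right; 31 > 24 → go right; 31 < 39 → go left; 31 > 25 → go right; 31 < 38 → go left; 31 < 34 → go left. Place as left child of 34.
Insert 7: 7 > 5 → go right; 7 < 14 → go left. Place as left child of 14.
Insert 26: 26 > 5 → go right; 26 > 14 → go right; 26 > 24 → go right; 26 < 39 → go left; 26 > 25 → go right; 26 < 38 → go left; 26 < 34 → go left; 26 < 31 → go left. Place as left child of 31.
Insert 17: 17 > 5 → go right; 17 > 14 → go right; 17 < 24 → go left; 17 < 20 → go left. Place as left child of 20.
Insert 16: 16 > 5 → go right; 16 > 14 → go right; 16 < 24 → go left; 16 < 20 → go left; 16 < 17 → go left. Place as left child of 17.
Insert 10: 10 > 5 → go right; 10 < 14 → go left; 10 > 7 → go right. Place as right child of 7.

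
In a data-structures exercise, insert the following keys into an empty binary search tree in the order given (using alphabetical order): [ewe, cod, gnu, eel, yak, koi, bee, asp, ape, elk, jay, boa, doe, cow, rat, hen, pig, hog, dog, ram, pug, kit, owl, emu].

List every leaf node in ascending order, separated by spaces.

ape boa cow dog emu hog kit owl pug

ewe: root
cod: left child of ewe (depth 1)
gnu: right child of ewe (depth 1)
eel: right child of cod (depth 2)
yak: right child of gnu (depth 2)
koi: left child of yak (depth 3)
bee: left child of cod (depth 2)
asp: left child of bee (depth 3)
ape: left child of asp (depth 4)
elk: right child of eel (depth 3)
jay: left child of koi (depth 4)
boa: right child of bee (depth 3)
doe: left child of eel (depth 3)
cow: left child of doe (depth 4)
rat: right child of koi (depth 4)
hen: left child of jay (depth 5)
pig: left child of rat (depth 5)
hog: right child of hen (depth 6)
dog: right child of doe (depth 4)
ram: right child of pig (depth 6)
pug: left child of ram (depth 7)
kit: right child of jay (depth 5)
owl: left child of pig (depth 6)
emu: right child of elk (depth 4)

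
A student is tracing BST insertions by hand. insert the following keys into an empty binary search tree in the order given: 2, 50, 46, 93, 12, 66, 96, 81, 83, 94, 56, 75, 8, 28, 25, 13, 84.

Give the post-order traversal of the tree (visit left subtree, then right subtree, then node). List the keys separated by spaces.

8 13 25 28 12 46 56 75 84 83 81 66 94 96 93 50 2

Insert 2: tree is empty, so 2 becomes the root.
Insert 50: 50 > 2 → go right. Place as right child of 2.
Insert 46: 46 > 2 → go right; 46 < 50 → go left. Place as left child of 50.
Insert 93: 93 > 2 → go right; 93 > 50 → go right. Place as right child of 50.
Insert 12: 12 > 2 → go right; 12 < 50 → go left; 12 < 46 → go left. Place as left child of 46.
Insert 66: 66 > 2 → go right; 66 > 50 → go right; 66 < 93 → go left. Place as left child of 93.
Insert 96: 96 > 2 → go right; 96 > 50 → go right; 96 > 93 → go right. Place as right child of 93.
Insert 81: 81 > 2 → go right; 81 > 50 → go right; 81 < 93 → go left; 81 > 66 → go right. Place as right child of 66.
Insert 83: 83 > 2 → go right; 83 > 50 → go right; 83 < 93 → go left; 83 > 66 → go right; 83 > 81 → go right. Place as right child of 81.
Insert 94: 94 > 2 → go right; 94 > 50 → go right; 94 > 93 → go right; 94 < 96 → go left. Place as left child of 96.
Insert 56: 56 > 2 → go right; 56 > 50 → go right; 56 < 93 → go left; 56 < 66 → go left. Place as left child of 66.
Insert 75: 75 > 2 → go right; 75 > 50 → go right; 75 < 93 → go left; 75 > 66 → go right; 75 < 81 → go left. Place as left child of 81.
Insert 8: 8 > 2 → go right; 8 < 50 → go left; 8 < 46 → go left; 8 < 12 → go left. Place as left child of 12.
Insert 28: 28 > 2 → go right; 28 < 50 → go left; 28 < 46 → go left; 28 > 12 → go right. Place as right child of 12.
Insert 25: 25 > 2 → go right; 25 < 50 → go left; 25 < 46 → go left; 25 > 12 → go right; 25 < 28 → go left. Place as left child of 28.
Insert 13: 13 > 2 → go right; 13 < 50 → go left; 13 < 46 → go left; 13 > 12 → go right; 13 < 28 → go left; 13 < 25 → go left. Place as left child of 25.
Insert 84: 84 > 2 → go right; 84 > 50 → go right; 84 < 93 → go left; 84 > 66 → go right; 84 > 81 → go right; 84 > 83 → go right. Place as right child of 83.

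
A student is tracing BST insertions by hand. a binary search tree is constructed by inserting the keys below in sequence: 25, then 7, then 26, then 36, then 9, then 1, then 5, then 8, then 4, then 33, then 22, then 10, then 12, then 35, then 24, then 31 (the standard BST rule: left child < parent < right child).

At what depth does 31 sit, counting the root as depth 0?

4

Insert 25: tree is empty, so 25 becomes the root.
Insert 7: 7 < 25 → go left. Place as left child of 25.
Insert 26: 26 > 25 → go right. Place as right child of 25.
Insert 36: 36 > 25 → go right; 36 > 26 → go right. Place as right child of 26.
Insert 9: 9 < 25 → go left; 9 > 7 → go right. Place as right child of 7.
Insert 1: 1 < 25 → go left; 1 < 7 → go left. Place as left child of 7.
Insert 5: 5 < 25 → go left; 5 < 7 → go left; 5 > 1 → go right. Place as right child of 1.
Insert 8: 8 < 25 → go left; 8 > 7 → go right; 8 < 9 → go left. Place as left child of 9.
Insert 4: 4 < 25 → go left; 4 < 7 → go left; 4 > 1 → go right; 4 < 5 → go left. Place as left child of 5.
Insert 33: 33 > 25 → go right; 33 > 26 → go right; 33 < 36 → go left. Place as left child of 36.
Insert 22: 22 < 25 → go left; 22 > 7 → go right; 22 > 9 → go right. Place as right child of 9.
Insert 10: 10 < 25 → go left; 10 > 7 → go right; 10 > 9 → go right; 10 < 22 → go left. Place as left child of 22.
Insert 12: 12 < 25 → go left; 12 > 7 → go right; 12 > 9 → go right; 12 < 22 → go left; 12 > 10 → go right. Place as right child of 10.
Insert 35: 35 > 25 → go right; 35 > 26 → go right; 35 < 36 → go left; 35 > 33 → go right. Place as right child of 33.
Insert 24: 24 < 25 → go left; 24 > 7 → go right; 24 > 9 → go right; 24 > 22 → go right. Place as right child of 22.
Insert 31: 31 > 25 → go right; 31 > 26 → go right; 31 < 36 → go left; 31 < 33 → go left. Place as left child of 33.

Path to 31: 25 → 26 → 36 → 33 → 31, which is 4 edges.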